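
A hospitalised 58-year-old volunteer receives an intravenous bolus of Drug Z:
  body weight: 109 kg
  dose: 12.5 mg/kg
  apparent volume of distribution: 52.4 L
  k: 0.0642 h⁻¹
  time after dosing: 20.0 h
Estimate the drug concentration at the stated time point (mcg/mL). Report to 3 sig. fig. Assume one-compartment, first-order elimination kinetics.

7.20 mcg/mL

Total dose = 12.5 × 109 = 1363 mg
C₀ = Dose / Vd = 1363 / 52.4 = 26.01 mg/L
C = C₀ · e^(−k·t) = 26.01 × e^(−0.06420 × 20.0)
  = 26.01 × 0.2769 = 7.202 mg/L
(7.202 mg/L = 7.202 mcg/mL)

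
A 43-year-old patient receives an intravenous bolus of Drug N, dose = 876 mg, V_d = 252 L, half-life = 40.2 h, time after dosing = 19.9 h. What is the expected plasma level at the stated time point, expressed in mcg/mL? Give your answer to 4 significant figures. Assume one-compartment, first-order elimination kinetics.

C₀ = Dose / Vd = 876.0 / 252 = 3.476 mg/L
k = ln2 / t½ = 0.693147 / 40.2 = 0.01724 h⁻¹
C = C₀ · e^(−k·t) = 3.476 × e^(−0.01724 × 19.9)
  = 3.476 × 0.7096 = 2.467 mg/L
(2.467 mg/L = 2.467 mcg/mL)

2.467 mcg/mL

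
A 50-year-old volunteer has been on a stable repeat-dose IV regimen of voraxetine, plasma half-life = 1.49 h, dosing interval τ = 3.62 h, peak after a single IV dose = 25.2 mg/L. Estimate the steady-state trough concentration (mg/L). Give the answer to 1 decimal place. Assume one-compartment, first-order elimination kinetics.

k = ln2 / t½ = 0.693147 / 1.49 = 0.4652 h⁻¹
e^(−kτ) = e^(−0.4652 × 3.62) = 0.1856
Accumulation ratio R = 1 / (1 − e^(−kτ)) = 1 / (1 − 0.1856) = 1.228
Steady-state trough = C₀ × R × e^(−kτ) = 25.2 × 1.228 × 0.1856 = 5.744 mg/L

5.7 mg/L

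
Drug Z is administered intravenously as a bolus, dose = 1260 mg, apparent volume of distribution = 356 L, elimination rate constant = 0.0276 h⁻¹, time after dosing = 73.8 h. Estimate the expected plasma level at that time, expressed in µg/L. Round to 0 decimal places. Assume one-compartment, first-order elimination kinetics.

C₀ = Dose / Vd = 1260 / 356 = 3.539 mg/L
C = C₀ · e^(−k·t) = 3.539 × e^(−0.02760 × 73.8)
  = 3.539 × 0.1304 = 0.4615 mg/L
Convert: 0.4615 mg/L × 1000 = 461.5 µg/L

462 µg/L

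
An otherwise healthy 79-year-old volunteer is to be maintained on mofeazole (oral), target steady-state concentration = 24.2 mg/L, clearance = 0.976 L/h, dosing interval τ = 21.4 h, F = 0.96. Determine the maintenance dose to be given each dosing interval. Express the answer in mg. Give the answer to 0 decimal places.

527 mg

At steady state, F × (Dose/τ) = Css × CL.
Dose = Css × CL × τ / F = 24.2 × 0.9760 × 21.4 / 0.96 = 526.5 mg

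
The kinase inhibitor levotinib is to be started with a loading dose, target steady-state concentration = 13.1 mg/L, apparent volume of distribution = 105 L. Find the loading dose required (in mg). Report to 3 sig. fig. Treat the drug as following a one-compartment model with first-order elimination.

LD = Css × Vd = 13.1 × 105 = 1376 mg

1380 mg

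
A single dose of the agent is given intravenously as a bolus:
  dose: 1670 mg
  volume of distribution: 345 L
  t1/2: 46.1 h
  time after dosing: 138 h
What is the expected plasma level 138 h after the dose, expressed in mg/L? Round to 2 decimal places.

C₀ = Dose / Vd = 1670 / 345 = 4.841 mg/L
k = ln2 / t½ = 0.693147 / 46.1 = 0.01504 h⁻¹
C = C₀ · e^(−k·t) = 4.841 × e^(−0.01504 × 138)
  = 4.841 × 0.1255 = 0.6075 mg/L

0.61 mg/L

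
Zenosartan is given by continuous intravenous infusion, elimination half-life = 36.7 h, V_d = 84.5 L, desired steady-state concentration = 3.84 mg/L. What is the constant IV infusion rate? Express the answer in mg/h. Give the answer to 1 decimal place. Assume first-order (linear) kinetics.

k = ln2 / t½ = 0.693147 / 36.7 = 0.01889 h⁻¹
CL = k × Vd = 0.01889 × 84.5 = 1.596 L/h
At steady state, infusion rate R₀ = Css × CL = 3.84 × 1.596 = 6.129 mg/h

6.1 mg/h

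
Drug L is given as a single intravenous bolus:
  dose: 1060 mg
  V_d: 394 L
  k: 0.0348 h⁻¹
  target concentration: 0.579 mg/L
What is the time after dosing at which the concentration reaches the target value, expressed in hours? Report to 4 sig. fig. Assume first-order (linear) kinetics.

44.14 h

C₀ = Dose / Vd = 1060 / 394 = 2.690 mg/L
t = ln(C₀ / C) / k = ln(2.690 / 0.579) / 0.03480
  = ln(4.646) / 0.03480 = 1.536 / 0.03480 = 44.14 h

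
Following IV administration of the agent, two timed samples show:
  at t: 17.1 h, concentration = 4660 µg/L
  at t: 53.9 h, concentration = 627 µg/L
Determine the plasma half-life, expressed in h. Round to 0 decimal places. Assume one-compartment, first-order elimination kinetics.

13 h

k = ln(C₁/C₂) / (t₂ − t₁) = ln(4660/627) / (53.9 − 17.1)
  = 2.006 / 36.80 = 0.05451 h⁻¹
t½ = ln2 / k = 0.693147 / 0.05451 = 12.72 h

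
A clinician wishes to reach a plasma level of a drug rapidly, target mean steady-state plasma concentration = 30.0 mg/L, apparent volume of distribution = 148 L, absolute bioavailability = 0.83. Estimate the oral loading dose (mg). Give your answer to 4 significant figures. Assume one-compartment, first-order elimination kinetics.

LD = Css × Vd / F = 30.0 × 148 / 0.83 = 5349 mg

5349 mg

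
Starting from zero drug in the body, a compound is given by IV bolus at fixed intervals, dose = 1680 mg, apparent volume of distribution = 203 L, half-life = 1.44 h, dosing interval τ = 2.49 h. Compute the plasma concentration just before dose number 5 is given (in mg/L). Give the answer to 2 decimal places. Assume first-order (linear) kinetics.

3.54 mg/L

C₀ per dose = Dose / Vd = 1680 / 203 = 8.276 mg/L
k = ln2 / t½ = 0.693147 / 1.44 = 0.4814 h⁻¹
Fraction remaining after one interval: r = e^(−kτ) = e^(−0.4814 × 2.49) = 0.3016
Before dose 5, 4 doses have been given (aged 1τ, 2τ, 3τ, 4τ).
C_trough = C₀ × (r + r² + … + r^4) = C₀ × r(1−r^4)/(1−r)
        = 8.276 × 0.3016 × (1 − 0.008274) / (1 − 0.3016) = 3.544 mg/L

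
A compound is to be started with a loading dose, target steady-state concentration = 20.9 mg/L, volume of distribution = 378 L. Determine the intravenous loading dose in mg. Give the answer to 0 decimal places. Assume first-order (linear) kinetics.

LD = Css × Vd = 20.9 × 378 = 7900 mg

7900 mg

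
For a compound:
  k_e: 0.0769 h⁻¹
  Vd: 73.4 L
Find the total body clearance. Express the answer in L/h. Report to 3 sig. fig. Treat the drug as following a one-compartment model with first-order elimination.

5.64 L/h

CL = k × Vd = 0.0769 × 73.4 = 5.644 L/h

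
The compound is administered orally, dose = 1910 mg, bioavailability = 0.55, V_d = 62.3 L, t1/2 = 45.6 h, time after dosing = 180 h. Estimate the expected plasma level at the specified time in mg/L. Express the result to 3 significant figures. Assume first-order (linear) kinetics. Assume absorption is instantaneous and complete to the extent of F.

1.09 mg/L

Amount reaching circulation = F × Dose = 0.55 × 1910 = 1051 mg
C₀ = F·Dose / Vd = 1051 / 62.3 = 16.87 mg/L
k = ln2 / t½ = 0.693147 / 45.6 = 0.01520 h⁻¹
C = C₀ · e^(−k·t) = 16.87 × e^(−0.01520 × 180)
  = 16.87 × 0.06483 = 1.094 mg/L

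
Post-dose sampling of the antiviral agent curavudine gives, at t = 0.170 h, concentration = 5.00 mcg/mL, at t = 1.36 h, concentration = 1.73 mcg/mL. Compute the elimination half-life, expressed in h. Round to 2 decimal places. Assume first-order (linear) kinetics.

0.78 h

k = ln(C₁/C₂) / (t₂ − t₁) = ln(5.00/1.73) / (1.36 − 0.170)
  = 1.061 / 1.190 = 0.8916 h⁻¹
t½ = ln2 / k = 0.693147 / 0.8916 = 0.7774 h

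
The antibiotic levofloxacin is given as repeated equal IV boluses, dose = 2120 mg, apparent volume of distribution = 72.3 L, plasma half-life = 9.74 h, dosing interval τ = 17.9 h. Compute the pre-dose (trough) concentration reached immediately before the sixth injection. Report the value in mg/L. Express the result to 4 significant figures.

C₀ per dose = Dose / Vd = 2120 / 72.3 = 29.32 mg/L
k = ln2 / t½ = 0.693147 / 9.74 = 0.07116 h⁻¹
Fraction remaining after one interval: r = e^(−kτ) = e^(−0.07116 × 17.9) = 0.2798
Before dose 6, 5 doses have been given (aged 1τ, 2τ, 3τ, 4τ, 5τ).
C_trough = C₀ × (r + r² + … + r^5) = C₀ × r(1−r^5)/(1−r)
        = 29.32 × 0.2798 × (1 − 0.001715) / (1 − 0.2798) = 11.37 mg/L

11.37 mg/L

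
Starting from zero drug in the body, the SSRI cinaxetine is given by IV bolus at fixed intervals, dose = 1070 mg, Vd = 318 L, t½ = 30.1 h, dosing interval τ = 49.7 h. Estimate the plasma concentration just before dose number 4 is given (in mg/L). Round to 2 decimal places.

C₀ per dose = Dose / Vd = 1070 / 318 = 3.365 mg/L
k = ln2 / t½ = 0.693147 / 30.1 = 0.02303 h⁻¹
Fraction remaining after one interval: r = e^(−kτ) = e^(−0.02303 × 49.7) = 0.3184
Before dose 4, 3 doses have been given (aged 1τ, 2τ, 3τ).
C_trough = C₀ × (r + r² + … + r^3) = C₀ × r(1−r^3)/(1−r)
        = 3.365 × 0.3184 × (1 − 0.03228) / (1 − 0.3184) = 1.521 mg/L

1.52 mg/L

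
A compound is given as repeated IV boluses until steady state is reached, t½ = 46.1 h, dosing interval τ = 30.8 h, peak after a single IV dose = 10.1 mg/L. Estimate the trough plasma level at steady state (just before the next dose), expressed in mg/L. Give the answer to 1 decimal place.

k = ln2 / t½ = 0.693147 / 46.1 = 0.01504 h⁻¹
e^(−kτ) = e^(−0.01504 × 30.8) = 0.6292
Accumulation ratio R = 1 / (1 − e^(−kτ)) = 1 / (1 − 0.6292) = 2.697
Steady-state trough = C₀ × R × e^(−kτ) = 10.1 × 2.697 × 0.6292 = 17.14 mg/L

17.1 mg/L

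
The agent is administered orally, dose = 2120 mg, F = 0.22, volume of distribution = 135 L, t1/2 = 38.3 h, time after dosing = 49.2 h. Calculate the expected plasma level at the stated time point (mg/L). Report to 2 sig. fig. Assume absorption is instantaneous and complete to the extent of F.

Amount reaching circulation = F × Dose = 0.22 × 2120 = 466.4 mg
C₀ = F·Dose / Vd = 466.4 / 135 = 3.455 mg/L
k = ln2 / t½ = 0.693147 / 38.3 = 0.01810 h⁻¹
C = C₀ · e^(−k·t) = 3.455 × e^(−0.01810 × 49.2)
  = 3.455 × 0.4104 = 1.418 mg/L

1.4 mg/L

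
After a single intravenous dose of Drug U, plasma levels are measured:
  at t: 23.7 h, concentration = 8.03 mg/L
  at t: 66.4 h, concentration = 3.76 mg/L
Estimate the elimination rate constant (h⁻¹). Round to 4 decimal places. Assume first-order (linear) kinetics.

k = ln(C₁/C₂) / (t₂ − t₁) = ln(8.03/3.76) / (66.4 − 23.7)
  = 0.7588 / 42.70 = 0.01777 h⁻¹

0.0178 h⁻¹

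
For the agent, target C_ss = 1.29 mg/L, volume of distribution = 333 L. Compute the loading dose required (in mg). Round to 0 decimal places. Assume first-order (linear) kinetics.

430 mg

LD = Css × Vd = 1.29 × 333 = 429.6 mg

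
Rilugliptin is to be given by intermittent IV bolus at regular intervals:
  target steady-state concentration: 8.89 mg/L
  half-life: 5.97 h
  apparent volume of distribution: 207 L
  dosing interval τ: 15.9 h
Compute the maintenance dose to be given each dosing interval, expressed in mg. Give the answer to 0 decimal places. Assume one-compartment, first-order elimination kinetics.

3397 mg

k = ln2 / t½ = 0.693147 / 5.97 = 0.1161 h⁻¹
CL = k × Vd = 0.1161 × 207 = 24.03 L/h
At steady state, Dose/τ = Css × CL.
Dose = Css × CL × τ = 8.89 × 24.03 × 15.9 = 3397 mg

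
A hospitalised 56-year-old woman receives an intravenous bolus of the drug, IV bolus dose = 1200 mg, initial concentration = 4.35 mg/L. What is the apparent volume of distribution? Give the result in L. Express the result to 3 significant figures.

276 L

Vd = Dose / C₀ = 1200 / 4.35 = 275.9 L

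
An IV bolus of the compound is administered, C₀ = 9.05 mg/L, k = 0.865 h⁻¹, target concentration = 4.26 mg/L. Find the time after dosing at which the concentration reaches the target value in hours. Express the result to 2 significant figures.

t = ln(C₀ / C) / k = ln(9.050 / 4.26) / 0.8650
  = ln(2.124) / 0.8650 = 0.7533 / 0.8650 = 0.8709 h

0.87 h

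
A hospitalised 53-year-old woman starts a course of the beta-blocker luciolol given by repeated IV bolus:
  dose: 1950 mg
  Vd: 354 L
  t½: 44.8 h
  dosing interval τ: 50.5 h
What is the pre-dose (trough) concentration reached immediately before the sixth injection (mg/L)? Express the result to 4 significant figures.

C₀ per dose = Dose / Vd = 1950 / 354 = 5.508 mg/L
k = ln2 / t½ = 0.693147 / 44.8 = 0.01547 h⁻¹
Fraction remaining after one interval: r = e^(−kτ) = e^(−0.01547 × 50.5) = 0.4578
Before dose 6, 5 doses have been given (aged 1τ, 2τ, 3τ, 4τ, 5τ).
C_trough = C₀ × (r + r² + … + r^5) = C₀ × r(1−r^5)/(1−r)
        = 5.508 × 0.4578 × (1 − 0.02011) / (1 − 0.4578) = 4.557 mg/L

4.557 mg/L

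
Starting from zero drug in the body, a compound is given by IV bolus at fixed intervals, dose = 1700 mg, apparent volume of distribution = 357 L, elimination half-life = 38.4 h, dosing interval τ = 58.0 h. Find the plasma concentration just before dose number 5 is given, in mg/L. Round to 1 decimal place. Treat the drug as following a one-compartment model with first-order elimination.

2.5 mg/L

C₀ per dose = Dose / Vd = 1700 / 357 = 4.762 mg/L
k = ln2 / t½ = 0.693147 / 38.4 = 0.01805 h⁻¹
Fraction remaining after one interval: r = e^(−kτ) = e^(−0.01805 × 58.0) = 0.3510
Before dose 5, 4 doses have been given (aged 1τ, 2τ, 3τ, 4τ).
C_trough = C₀ × (r + r² + … + r^4) = C₀ × r(1−r^4)/(1−r)
        = 4.762 × 0.3510 × (1 − 0.01518) / (1 − 0.3510) = 2.536 mg/L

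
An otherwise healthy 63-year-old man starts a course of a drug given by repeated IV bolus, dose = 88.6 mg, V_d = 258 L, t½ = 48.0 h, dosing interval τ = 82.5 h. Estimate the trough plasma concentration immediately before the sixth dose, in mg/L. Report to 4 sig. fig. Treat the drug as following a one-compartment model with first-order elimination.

C₀ per dose = Dose / Vd = 88.6 / 258 = 0.3434 mg/L
k = ln2 / t½ = 0.693147 / 48.0 = 0.01444 h⁻¹
Fraction remaining after one interval: r = e^(−kτ) = e^(−0.01444 × 82.5) = 0.3038
Before dose 6, 5 doses have been given (aged 1τ, 2τ, 3τ, 4τ, 5τ).
C_trough = C₀ × (r + r² + … + r^5) = C₀ × r(1−r^5)/(1−r)
        = 0.3434 × 0.3038 × (1 − 0.002588) / (1 − 0.3038) = 0.1495 mg/L

0.1495 mg/L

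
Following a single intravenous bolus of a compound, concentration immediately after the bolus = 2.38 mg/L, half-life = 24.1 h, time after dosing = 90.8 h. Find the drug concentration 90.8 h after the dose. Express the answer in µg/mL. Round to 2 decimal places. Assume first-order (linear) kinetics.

0.17 µg/mL

k = ln2 / t½ = 0.693147 / 24.1 = 0.02876 h⁻¹
C = C₀ · e^(−k·t) = 2.380 × e^(−0.02876 × 90.8)
  = 2.380 × 0.07343 = 0.1748 mg/L
(0.1748 mg/L = 0.1748 µg/mL)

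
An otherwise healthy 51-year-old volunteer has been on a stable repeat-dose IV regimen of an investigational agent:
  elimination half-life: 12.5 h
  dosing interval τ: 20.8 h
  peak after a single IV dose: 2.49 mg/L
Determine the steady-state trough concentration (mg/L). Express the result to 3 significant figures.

1.15 mg/L

k = ln2 / t½ = 0.693147 / 12.5 = 0.05545 h⁻¹
e^(−kτ) = e^(−0.05545 × 20.8) = 0.3156
Accumulation ratio R = 1 / (1 − e^(−kτ)) = 1 / (1 − 0.3156) = 1.461
Steady-state trough = C₀ × R × e^(−kτ) = 2.49 × 1.461 × 0.3156 = 1.148 mg/L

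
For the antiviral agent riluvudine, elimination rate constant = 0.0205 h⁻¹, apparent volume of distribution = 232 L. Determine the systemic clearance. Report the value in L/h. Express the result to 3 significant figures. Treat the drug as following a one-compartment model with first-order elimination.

CL = k × Vd = 0.0205 × 232 = 4.756 L/h

4.76 L/h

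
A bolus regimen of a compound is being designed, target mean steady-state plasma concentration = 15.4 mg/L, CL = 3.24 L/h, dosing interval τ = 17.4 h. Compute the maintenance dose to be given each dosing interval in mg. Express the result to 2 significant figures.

At steady state, Dose/τ = Css × CL.
Dose = Css × CL × τ = 15.4 × 3.240 × 17.4 = 868.2 mg

870 mg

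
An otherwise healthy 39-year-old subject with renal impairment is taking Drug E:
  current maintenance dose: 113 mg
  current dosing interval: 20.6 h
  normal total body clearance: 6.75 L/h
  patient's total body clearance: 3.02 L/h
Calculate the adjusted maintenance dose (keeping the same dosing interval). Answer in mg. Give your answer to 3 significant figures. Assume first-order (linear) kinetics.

To keep the same average steady-state level, dosing rate must scale with clearance.
CL ratio = 3.02 / 6.75 = 0.4474
New dose (same interval) = 113 × 0.4474 = 50.56 mg

50.6 mg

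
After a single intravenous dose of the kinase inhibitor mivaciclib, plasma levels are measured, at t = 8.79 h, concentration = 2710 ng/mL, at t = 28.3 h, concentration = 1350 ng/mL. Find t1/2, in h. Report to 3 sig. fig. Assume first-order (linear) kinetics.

k = ln(C₁/C₂) / (t₂ − t₁) = ln(2710/1350) / (28.3 − 8.79)
  = 0.6968 / 19.51 = 0.03572 h⁻¹
t½ = ln2 / k = 0.693147 / 0.03572 = 19.41 h

19.4 h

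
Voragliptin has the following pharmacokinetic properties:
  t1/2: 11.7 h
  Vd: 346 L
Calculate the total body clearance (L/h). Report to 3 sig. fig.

20.5 L/h

k = ln2 / t½ = 0.693147 / 11.7 = 0.05924 h⁻¹
CL = k × Vd = 0.05924 × 346 = 20.50 L/h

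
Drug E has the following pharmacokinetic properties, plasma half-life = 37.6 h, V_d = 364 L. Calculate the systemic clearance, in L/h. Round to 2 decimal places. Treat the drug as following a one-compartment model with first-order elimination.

6.71 L/h

k = ln2 / t½ = 0.693147 / 37.6 = 0.01843 h⁻¹
CL = k × Vd = 0.01843 × 364 = 6.709 L/h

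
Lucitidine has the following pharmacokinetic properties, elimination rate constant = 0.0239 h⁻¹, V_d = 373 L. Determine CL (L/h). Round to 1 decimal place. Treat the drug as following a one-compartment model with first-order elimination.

CL = k × Vd = 0.0239 × 373 = 8.915 L/h

8.9 L/h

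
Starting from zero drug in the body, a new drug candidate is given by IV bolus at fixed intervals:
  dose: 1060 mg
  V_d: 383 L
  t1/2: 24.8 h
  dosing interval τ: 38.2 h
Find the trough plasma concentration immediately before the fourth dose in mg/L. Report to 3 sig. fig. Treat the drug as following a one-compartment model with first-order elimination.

1.39 mg/L

C₀ per dose = Dose / Vd = 1060 / 383 = 2.768 mg/L
k = ln2 / t½ = 0.693147 / 24.8 = 0.02795 h⁻¹
Fraction remaining after one interval: r = e^(−kτ) = e^(−0.02795 × 38.2) = 0.3438
Before dose 4, 3 doses have been given (aged 1τ, 2τ, 3τ).
C_trough = C₀ × (r + r² + … + r^3) = C₀ × r(1−r^3)/(1−r)
        = 2.768 × 0.3438 × (1 − 0.04064) / (1 − 0.3438) = 1.391 mg/L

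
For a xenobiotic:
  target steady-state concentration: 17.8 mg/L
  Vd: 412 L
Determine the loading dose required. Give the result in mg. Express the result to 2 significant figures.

7300 mg

LD = Css × Vd = 17.8 × 412 = 7334 mg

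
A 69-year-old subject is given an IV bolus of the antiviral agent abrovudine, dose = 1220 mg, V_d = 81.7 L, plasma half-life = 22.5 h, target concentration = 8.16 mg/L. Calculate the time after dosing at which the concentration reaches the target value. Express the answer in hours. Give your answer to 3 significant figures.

C₀ = Dose / Vd = 1220 / 81.7 = 14.93 mg/L
k = ln2 / t½ = 0.693147 / 22.5 = 0.03081 h⁻¹
t = ln(C₀ / C) / k = ln(14.93 / 8.16) / 0.03081
  = ln(1.830) / 0.03081 = 0.6043 / 0.03081 = 19.61 h

19.6 h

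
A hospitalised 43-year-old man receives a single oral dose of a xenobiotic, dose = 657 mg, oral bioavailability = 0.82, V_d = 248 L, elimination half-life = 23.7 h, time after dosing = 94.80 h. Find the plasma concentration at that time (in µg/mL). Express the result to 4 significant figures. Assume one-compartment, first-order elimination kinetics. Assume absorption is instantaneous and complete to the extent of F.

0.1358 µg/mL

Amount reaching circulation = F × Dose = 0.82 × 657.0 = 538.7 mg
C₀ = F·Dose / Vd = 538.7 / 248 = 2.172 mg/L
k = ln2 / t½ = 0.693147 / 23.7 = 0.02925 h⁻¹
t / t½ = 94.80 / 23.7 = 4 half-lives
C = C₀ × (1/2)^4 = 2.172 × 0.06250 = 0.1358 mg/L
(0.1358 mg/L = 0.1358 µg/mL)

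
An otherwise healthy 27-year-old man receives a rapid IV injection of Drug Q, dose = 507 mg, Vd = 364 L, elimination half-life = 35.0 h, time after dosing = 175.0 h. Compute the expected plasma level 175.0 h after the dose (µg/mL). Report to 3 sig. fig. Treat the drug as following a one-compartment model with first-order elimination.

C₀ = Dose / Vd = 507.0 / 364 = 1.393 mg/L
k = ln2 / t½ = 0.693147 / 35.0 = 0.01980 h⁻¹
t / t½ = 175.0 / 35.0 = 5 half-lives
C = C₀ × (1/2)^5 = 1.393 × 0.03125 = 0.04353 mg/L
(0.04353 mg/L = 0.04353 µg/mL)

0.0435 µg/mL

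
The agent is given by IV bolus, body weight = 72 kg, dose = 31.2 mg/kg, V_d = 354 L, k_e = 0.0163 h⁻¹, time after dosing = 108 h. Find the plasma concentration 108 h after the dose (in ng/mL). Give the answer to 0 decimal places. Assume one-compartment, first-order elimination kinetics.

Total dose = 31.2 × 72 = 2246 mg
C₀ = Dose / Vd = 2246 / 354 = 6.345 mg/L
C = C₀ · e^(−k·t) = 6.345 × e^(−0.01630 × 108)
  = 6.345 × 0.1720 = 1.091 mg/L
Convert: 1.091 mg/L × 1000 = 1091 ng/mL

1091 ng/mL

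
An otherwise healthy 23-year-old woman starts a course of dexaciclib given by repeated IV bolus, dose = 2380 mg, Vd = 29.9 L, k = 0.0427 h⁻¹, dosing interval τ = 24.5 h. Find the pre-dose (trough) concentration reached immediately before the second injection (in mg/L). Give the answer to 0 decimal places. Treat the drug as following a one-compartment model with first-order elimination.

28 mg/L

C₀ per dose = Dose / Vd = 2380 / 29.9 = 79.60 mg/L
Fraction remaining after one interval: r = e^(−kτ) = e^(−0.04270 × 24.5) = 0.3513
Before dose 2, 1 dose has been given (aged 1τ).
C_trough = C₀ × r = 79.60 × 0.3513 = 27.96 mg/L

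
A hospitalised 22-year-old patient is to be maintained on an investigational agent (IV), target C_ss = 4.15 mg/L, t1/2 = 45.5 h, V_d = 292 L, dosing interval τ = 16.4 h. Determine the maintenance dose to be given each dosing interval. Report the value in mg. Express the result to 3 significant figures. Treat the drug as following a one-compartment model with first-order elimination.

303 mg

k = ln2 / t½ = 0.693147 / 45.5 = 0.01523 h⁻¹
CL = k × Vd = 0.01523 × 292 = 4.447 L/h
At steady state, Dose/τ = Css × CL.
Dose = Css × CL × τ = 4.15 × 4.447 × 16.4 = 302.7 mg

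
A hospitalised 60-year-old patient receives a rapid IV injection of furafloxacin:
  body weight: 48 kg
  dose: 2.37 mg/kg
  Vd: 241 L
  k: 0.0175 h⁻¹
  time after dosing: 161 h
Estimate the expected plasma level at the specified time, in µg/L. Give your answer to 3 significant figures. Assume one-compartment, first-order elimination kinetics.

Total dose = 2.37 × 48 = 113.8 mg
C₀ = Dose / Vd = 113.8 / 241 = 0.4722 mg/L
C = C₀ · e^(−k·t) = 0.4722 × e^(−0.01750 × 161)
  = 0.4722 × 0.05976 = 0.02822 mg/L
Convert: 0.02822 mg/L × 1000 = 28.22 µg/L

28.2 µg/L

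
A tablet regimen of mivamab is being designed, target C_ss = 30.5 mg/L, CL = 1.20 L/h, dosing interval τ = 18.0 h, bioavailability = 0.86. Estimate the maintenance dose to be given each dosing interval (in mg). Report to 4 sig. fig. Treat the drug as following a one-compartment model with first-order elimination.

766.0 mg

At steady state, F × (Dose/τ) = Css × CL.
Dose = Css × CL × τ / F = 30.5 × 1.200 × 18.0 / 0.86 = 766.0 mg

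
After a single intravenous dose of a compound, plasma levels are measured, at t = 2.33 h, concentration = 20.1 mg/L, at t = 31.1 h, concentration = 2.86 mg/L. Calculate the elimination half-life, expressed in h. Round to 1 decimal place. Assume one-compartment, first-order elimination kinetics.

10.2 h

k = ln(C₁/C₂) / (t₂ − t₁) = ln(20.1/2.86) / (31.1 − 2.33)
  = 1.950 / 28.77 = 0.06778 h⁻¹
t½ = ln2 / k = 0.693147 / 0.06778 = 10.23 h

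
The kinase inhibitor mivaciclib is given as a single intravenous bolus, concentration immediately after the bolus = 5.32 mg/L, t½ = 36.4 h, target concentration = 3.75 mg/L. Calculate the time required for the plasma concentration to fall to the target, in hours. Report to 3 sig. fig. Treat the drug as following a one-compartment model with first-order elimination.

k = ln2 / t½ = 0.693147 / 36.4 = 0.01904 h⁻¹
t = ln(C₀ / C) / k = ln(5.320 / 3.75) / 0.01904
  = ln(1.419) / 0.01904 = 0.3500 / 0.01904 = 18.38 h

18.4 h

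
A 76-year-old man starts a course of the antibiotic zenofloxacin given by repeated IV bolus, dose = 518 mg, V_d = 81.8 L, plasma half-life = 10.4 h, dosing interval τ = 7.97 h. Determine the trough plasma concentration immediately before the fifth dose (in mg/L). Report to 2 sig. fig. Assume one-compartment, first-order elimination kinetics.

8.0 mg/L

C₀ per dose = Dose / Vd = 518 / 81.8 = 6.333 mg/L
k = ln2 / t½ = 0.693147 / 10.4 = 0.06665 h⁻¹
Fraction remaining after one interval: r = e^(−kτ) = e^(−0.06665 × 7.97) = 0.5879
Before dose 5, 4 doses have been given (aged 1τ, 2τ, 3τ, 4τ).
C_trough = C₀ × (r + r² + … + r^4) = C₀ × r(1−r^4)/(1−r)
        = 6.333 × 0.5879 × (1 − 0.1195) / (1 − 0.5879) = 7.955 mg/L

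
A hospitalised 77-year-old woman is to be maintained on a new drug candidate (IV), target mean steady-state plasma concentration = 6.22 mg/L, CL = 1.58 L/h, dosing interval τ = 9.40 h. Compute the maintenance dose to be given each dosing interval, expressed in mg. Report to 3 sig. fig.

92.4 mg

At steady state, Dose/τ = Css × CL.
Dose = Css × CL × τ = 6.22 × 1.580 × 9.40 = 92.38 mg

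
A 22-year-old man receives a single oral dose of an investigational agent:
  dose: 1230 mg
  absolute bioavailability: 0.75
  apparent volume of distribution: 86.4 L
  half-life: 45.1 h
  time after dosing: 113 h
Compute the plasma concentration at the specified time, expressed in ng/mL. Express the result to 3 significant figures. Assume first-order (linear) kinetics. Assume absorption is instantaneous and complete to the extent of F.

1880 ng/mL

Amount reaching circulation = F × Dose = 0.75 × 1230 = 922.5 mg
C₀ = F·Dose / Vd = 922.5 / 86.4 = 10.68 mg/L
k = ln2 / t½ = 0.693147 / 45.1 = 0.01537 h⁻¹
C = C₀ · e^(−k·t) = 10.68 × e^(−0.01537 × 113)
  = 10.68 × 0.1761 = 1.881 mg/L
Convert: 1.881 mg/L × 1000 = 1881 ng/mL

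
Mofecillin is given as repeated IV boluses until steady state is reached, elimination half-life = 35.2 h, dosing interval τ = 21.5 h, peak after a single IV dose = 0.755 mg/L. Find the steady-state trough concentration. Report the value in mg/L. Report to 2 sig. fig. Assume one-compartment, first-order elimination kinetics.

k = ln2 / t½ = 0.693147 / 35.2 = 0.01969 h⁻¹
e^(−kτ) = e^(−0.01969 × 21.5) = 0.6549
Accumulation ratio R = 1 / (1 − e^(−kτ)) = 1 / (1 − 0.6549) = 2.898
Steady-state trough = C₀ × R × e^(−kτ) = 0.755 × 2.898 × 0.6549 = 1.433 mg/L

1.4 mg/L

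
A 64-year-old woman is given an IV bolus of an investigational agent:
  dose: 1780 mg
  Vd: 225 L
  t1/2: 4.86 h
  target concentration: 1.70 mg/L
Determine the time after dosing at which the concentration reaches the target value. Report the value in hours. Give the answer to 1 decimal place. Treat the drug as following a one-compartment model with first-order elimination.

10.8 h

C₀ = Dose / Vd = 1780 / 225 = 7.911 mg/L
k = ln2 / t½ = 0.693147 / 4.86 = 0.1426 h⁻¹
t = ln(C₀ / C) / k = ln(7.911 / 1.70) / 0.1426
  = ln(4.654) / 0.1426 = 1.538 / 0.1426 = 10.79 h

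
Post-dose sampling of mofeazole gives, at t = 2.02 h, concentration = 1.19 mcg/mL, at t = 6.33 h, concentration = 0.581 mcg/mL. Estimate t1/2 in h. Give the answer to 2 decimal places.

4.17 h

k = ln(C₁/C₂) / (t₂ − t₁) = ln(1.19/0.581) / (6.33 − 2.02)
  = 0.7170 / 4.310 = 0.1664 h⁻¹
t½ = ln2 / k = 0.693147 / 0.1664 = 4.166 h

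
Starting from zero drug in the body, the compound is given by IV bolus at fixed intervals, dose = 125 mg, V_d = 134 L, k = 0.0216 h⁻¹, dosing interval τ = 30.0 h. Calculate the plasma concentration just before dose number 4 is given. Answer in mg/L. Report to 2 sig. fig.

0.88 mg/L

C₀ per dose = Dose / Vd = 125 / 134 = 0.9328 mg/L
Fraction remaining after one interval: r = e^(−kτ) = e^(−0.02160 × 30.0) = 0.5231
Before dose 4, 3 doses have been given (aged 1τ, 2τ, 3τ).
C_trough = C₀ × (r + r² + … + r^3) = C₀ × r(1−r^3)/(1−r)
        = 0.9328 × 0.5231 × (1 − 0.1431) / (1 − 0.5231) = 0.8768 mg/L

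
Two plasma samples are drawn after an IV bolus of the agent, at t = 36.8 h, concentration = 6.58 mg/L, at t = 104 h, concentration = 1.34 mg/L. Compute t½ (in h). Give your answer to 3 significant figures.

29.3 h

k = ln(C₁/C₂) / (t₂ − t₁) = ln(6.58/1.34) / (104 − 36.8)
  = 1.591 / 67.20 = 0.02368 h⁻¹
t½ = ln2 / k = 0.693147 / 0.02368 = 29.27 h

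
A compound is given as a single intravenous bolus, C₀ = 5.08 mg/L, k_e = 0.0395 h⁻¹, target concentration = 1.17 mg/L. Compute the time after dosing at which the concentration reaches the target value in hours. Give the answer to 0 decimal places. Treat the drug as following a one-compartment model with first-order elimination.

t = ln(C₀ / C) / k = ln(5.080 / 1.17) / 0.03950
  = ln(4.342) / 0.03950 = 1.468 / 0.03950 = 37.16 h

37 h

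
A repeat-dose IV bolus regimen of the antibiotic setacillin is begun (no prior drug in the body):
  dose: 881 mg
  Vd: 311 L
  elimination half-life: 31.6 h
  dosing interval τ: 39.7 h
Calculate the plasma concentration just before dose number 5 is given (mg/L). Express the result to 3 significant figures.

1.98 mg/L

C₀ per dose = Dose / Vd = 881 / 311 = 2.833 mg/L
k = ln2 / t½ = 0.693147 / 31.6 = 0.02194 h⁻¹
Fraction remaining after one interval: r = e^(−kτ) = e^(−0.02194 × 39.7) = 0.4185
Before dose 5, 4 doses have been given (aged 1τ, 2τ, 3τ, 4τ).
C_trough = C₀ × (r + r² + … + r^4) = C₀ × r(1−r^4)/(1−r)
        = 2.833 × 0.4185 × (1 − 0.03067) / (1 − 0.4185) = 1.976 mg/L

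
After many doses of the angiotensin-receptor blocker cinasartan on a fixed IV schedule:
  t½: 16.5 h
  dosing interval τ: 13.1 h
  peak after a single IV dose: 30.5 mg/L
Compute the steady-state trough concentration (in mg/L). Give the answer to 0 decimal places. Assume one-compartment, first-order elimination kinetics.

k = ln2 / t½ = 0.693147 / 16.5 = 0.04201 h⁻¹
e^(−kτ) = e^(−0.04201 × 13.1) = 0.5768
Accumulation ratio R = 1 / (1 − e^(−kτ)) = 1 / (1 − 0.5768) = 2.363
Steady-state trough = C₀ × R × e^(−kτ) = 30.5 × 2.363 × 0.5768 = 41.57 mg/L

42 mg/L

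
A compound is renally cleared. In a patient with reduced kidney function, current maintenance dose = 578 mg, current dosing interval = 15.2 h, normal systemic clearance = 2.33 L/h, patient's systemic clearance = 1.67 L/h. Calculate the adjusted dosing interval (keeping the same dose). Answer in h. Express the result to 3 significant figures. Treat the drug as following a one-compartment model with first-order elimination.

21.2 h

To keep the same average steady-state level, dosing rate must scale with clearance.
CL ratio = 1.67 / 2.33 = 0.7167
New interval (same dose) = 15.2 / 0.7167 = 21.21 h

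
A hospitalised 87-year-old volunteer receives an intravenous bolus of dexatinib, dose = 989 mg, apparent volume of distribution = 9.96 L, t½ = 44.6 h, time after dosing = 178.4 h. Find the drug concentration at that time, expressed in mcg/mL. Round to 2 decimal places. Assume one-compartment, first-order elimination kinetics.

C₀ = Dose / Vd = 989.0 / 9.96 = 99.30 mg/L
k = ln2 / t½ = 0.693147 / 44.6 = 0.01554 h⁻¹
t / t½ = 178.4 / 44.6 = 4 half-lives
C = C₀ × (1/2)^4 = 99.30 × 0.06250 = 6.206 mg/L
(6.206 mg/L = 6.206 mcg/mL)

6.21 mcg/mL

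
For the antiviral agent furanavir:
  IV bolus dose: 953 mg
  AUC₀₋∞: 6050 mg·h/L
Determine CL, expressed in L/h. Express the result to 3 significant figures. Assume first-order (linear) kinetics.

0.158 L/h

CL = Dose / AUC = 953 / 6050 = 0.1575 L/h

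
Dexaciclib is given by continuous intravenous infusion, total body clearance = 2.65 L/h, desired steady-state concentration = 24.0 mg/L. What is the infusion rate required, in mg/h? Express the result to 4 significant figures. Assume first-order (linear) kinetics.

63.60 mg/h

At steady state, infusion rate R₀ = Css × CL = 24.0 × 2.650 = 63.60 mg/h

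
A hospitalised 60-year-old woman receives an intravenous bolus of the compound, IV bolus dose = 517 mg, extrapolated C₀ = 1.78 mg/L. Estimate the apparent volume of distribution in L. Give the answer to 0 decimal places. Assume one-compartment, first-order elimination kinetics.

Vd = Dose / C₀ = 517.0 / 1.78 = 290.4 L

290 L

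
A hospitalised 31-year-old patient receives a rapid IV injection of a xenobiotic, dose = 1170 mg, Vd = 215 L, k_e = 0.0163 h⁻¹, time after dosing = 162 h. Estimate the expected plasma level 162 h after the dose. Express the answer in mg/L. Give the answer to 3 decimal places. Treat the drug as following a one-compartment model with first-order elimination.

0.388 mg/L

C₀ = Dose / Vd = 1170 / 215 = 5.442 mg/L
C = C₀ · e^(−k·t) = 5.442 × e^(−0.01630 × 162)
  = 5.442 × 0.07132 = 0.3881 mg/L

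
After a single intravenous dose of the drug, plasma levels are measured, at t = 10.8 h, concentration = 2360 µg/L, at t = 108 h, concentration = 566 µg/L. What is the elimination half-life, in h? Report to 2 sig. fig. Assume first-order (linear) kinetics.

47 h

k = ln(C₁/C₂) / (t₂ − t₁) = ln(2360/566) / (108 − 10.8)
  = 1.428 / 97.20 = 0.01469 h⁻¹
t½ = ln2 / k = 0.693147 / 0.01469 = 47.18 h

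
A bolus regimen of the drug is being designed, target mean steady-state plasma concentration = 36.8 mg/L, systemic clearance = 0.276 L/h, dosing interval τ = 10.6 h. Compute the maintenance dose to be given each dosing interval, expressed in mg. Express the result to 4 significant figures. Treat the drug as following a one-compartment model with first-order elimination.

At steady state, Dose/τ = Css × CL.
Dose = Css × CL × τ = 36.8 × 0.2760 × 10.6 = 107.7 mg

107.7 mg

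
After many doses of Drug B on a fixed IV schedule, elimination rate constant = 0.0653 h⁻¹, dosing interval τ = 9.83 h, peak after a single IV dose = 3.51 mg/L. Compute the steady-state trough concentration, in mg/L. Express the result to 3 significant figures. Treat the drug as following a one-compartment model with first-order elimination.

e^(−kτ) = e^(−0.06530 × 9.83) = 0.5263
Accumulation ratio R = 1 / (1 − e^(−kτ)) = 1 / (1 − 0.5263) = 2.111
Steady-state trough = C₀ × R × e^(−kτ) = 3.51 × 2.111 × 0.5263 = 3.900 mg/L

3.90 mg/L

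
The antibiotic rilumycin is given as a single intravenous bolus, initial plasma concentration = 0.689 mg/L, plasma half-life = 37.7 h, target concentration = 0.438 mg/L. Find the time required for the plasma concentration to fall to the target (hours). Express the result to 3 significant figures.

k = ln2 / t½ = 0.693147 / 37.7 = 0.01839 h⁻¹
t = ln(C₀ / C) / k = ln(0.6890 / 0.438) / 0.01839
  = ln(1.573) / 0.01839 = 0.4530 / 0.01839 = 24.63 h

24.6 h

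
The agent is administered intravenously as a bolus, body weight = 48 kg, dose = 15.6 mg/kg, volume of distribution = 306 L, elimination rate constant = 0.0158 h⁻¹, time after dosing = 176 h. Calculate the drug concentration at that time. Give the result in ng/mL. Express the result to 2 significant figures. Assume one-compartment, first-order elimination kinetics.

150 ng/mL

Total dose = 15.6 × 48 = 748.8 mg
C₀ = Dose / Vd = 748.8 / 306 = 2.447 mg/L
C = C₀ · e^(−k·t) = 2.447 × e^(−0.01580 × 176)
  = 2.447 × 0.06199 = 0.1517 mg/L
Convert: 0.1517 mg/L × 1000 = 151.7 ng/mL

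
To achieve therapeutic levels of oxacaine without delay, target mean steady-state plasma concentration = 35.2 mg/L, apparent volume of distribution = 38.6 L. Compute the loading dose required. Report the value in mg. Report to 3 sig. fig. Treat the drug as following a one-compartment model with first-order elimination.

1360 mg

LD = Css × Vd = 35.2 × 38.6 = 1359 mg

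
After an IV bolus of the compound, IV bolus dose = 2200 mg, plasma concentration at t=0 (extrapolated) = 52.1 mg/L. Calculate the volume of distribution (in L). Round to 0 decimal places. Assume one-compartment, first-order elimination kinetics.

Vd = Dose / C₀ = 2200 / 52.1 = 42.23 L

42 L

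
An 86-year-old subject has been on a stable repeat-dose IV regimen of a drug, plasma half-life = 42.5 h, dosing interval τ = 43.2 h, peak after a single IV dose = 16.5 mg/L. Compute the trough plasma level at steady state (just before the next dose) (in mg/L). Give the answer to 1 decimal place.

k = ln2 / t½ = 0.693147 / 42.5 = 0.01631 h⁻¹
e^(−kτ) = e^(−0.01631 × 43.2) = 0.4943
Accumulation ratio R = 1 / (1 − e^(−kτ)) = 1 / (1 − 0.4943) = 1.977
Steady-state trough = C₀ × R × e^(−kτ) = 16.5 × 1.977 × 0.4943 = 16.12 mg/L

16.1 mg/L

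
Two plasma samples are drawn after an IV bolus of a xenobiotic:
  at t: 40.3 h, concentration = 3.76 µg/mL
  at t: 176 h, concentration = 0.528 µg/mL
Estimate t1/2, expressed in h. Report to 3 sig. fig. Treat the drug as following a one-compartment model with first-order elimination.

47.9 h

k = ln(C₁/C₂) / (t₂ − t₁) = ln(3.76/0.528) / (176 − 40.3)
  = 1.963 / 135.7 = 0.01447 h⁻¹
t½ = ln2 / k = 0.693147 / 0.01447 = 47.90 h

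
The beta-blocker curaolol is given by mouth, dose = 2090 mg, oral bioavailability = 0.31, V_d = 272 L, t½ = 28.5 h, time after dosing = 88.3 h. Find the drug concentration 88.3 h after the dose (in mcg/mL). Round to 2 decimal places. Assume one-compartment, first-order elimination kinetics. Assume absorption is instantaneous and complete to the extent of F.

Amount reaching circulation = F × Dose = 0.31 × 2090 = 647.9 mg
C₀ = F·Dose / Vd = 647.9 / 272 = 2.382 mg/L
k = ln2 / t½ = 0.693147 / 28.5 = 0.02432 h⁻¹
C = C₀ · e^(−k·t) = 2.382 × e^(−0.02432 × 88.3)
  = 2.382 × 0.1168 = 0.2782 mg/L
(0.2782 mg/L = 0.2782 mcg/mL)

0.28 mcg/mL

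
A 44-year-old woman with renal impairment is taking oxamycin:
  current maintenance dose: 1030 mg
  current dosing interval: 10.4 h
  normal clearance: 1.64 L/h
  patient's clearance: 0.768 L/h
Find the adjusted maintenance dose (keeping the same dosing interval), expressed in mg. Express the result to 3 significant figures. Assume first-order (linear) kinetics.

To keep the same average steady-state level, dosing rate must scale with clearance.
CL ratio = 0.768 / 1.64 = 0.4683
New dose (same interval) = 1030 × 0.4683 = 482.3 mg

482 mg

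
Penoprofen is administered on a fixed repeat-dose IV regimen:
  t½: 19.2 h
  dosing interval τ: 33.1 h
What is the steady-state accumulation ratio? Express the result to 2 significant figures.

1.4

k = ln2 / t½ = 0.693147 / 19.2 = 0.03610 h⁻¹
e^(−kτ) = e^(−0.03610 × 33.1) = 0.3027
Accumulation ratio R = 1 / (1 − e^(−kτ)) = 1 / (1 − 0.3027) = 1.434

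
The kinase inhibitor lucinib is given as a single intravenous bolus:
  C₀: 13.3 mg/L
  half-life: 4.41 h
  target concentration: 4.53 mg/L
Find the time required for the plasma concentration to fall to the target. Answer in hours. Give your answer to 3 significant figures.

k = ln2 / t½ = 0.693147 / 4.41 = 0.1572 h⁻¹
t = ln(C₀ / C) / k = ln(13.30 / 4.53) / 0.1572
  = ln(2.936) / 0.1572 = 1.077 / 0.1572 = 6.851 h

6.85 h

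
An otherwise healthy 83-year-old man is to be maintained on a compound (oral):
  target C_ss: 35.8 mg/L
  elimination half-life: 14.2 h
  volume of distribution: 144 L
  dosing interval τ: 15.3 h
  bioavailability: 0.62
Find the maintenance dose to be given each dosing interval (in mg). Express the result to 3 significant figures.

6210 mg

k = ln2 / t½ = 0.693147 / 14.2 = 0.04881 h⁻¹
CL = k × Vd = 0.04881 × 144 = 7.029 L/h
At steady state, F × (Dose/τ) = Css × CL.
Dose = Css × CL × τ / F = 35.8 × 7.029 × 15.3 / 0.62 = 6210 mg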